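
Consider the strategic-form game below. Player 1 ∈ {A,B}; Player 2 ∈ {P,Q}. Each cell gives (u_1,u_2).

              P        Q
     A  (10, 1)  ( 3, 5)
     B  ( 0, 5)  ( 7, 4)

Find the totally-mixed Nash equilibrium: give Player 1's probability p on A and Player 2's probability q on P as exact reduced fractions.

P1 indiff ⇒ q·10+(1-q)·3 = q·0+(1-q)·7 ⇒ q(10) = (1-q)(4) ⇒ q = 2/7
P2 indiff ⇒ p·1+(1-p)·5 = p·5+(1-p)·4 ⇒ p(-4) = (1-p)(-1) ⇒ p = 1/5

(p,q) = (1/5, 2/7)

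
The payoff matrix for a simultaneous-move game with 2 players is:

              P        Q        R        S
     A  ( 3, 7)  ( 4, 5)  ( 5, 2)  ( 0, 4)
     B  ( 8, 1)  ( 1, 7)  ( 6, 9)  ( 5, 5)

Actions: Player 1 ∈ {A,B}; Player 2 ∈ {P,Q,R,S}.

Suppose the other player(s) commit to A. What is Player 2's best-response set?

BR_2 = {P}

u_2(P vs A) = 7
u_2(Q vs A) = 5
u_2(R vs A) = 2
u_2(S vs A) = 4
max payoff 7 at {P}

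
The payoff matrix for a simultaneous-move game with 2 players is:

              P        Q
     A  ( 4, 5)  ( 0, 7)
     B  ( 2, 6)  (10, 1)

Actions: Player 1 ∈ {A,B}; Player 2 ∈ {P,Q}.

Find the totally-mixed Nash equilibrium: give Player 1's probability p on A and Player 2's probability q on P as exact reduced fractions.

P1 indiff ⇒ q·4+(1-q)·0 = q·2+(1-q)·10 ⇒ q(2) = (1-q)(10) ⇒ q = 5/6
P2 indiff ⇒ p·5+(1-p)·6 = p·7+(1-p)·1 ⇒ p(-2) = (1-p)(-5) ⇒ p = 5/7

(p,q) = (5/7, 5/6)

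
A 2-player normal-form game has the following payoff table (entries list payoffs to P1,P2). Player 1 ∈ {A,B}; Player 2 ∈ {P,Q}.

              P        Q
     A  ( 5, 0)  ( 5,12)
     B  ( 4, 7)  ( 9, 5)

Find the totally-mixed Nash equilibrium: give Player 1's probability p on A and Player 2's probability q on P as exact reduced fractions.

P1 indiff ⇒ q·5+(1-q)·5 = q·4+(1-q)·9 ⇒ q(1) = (1-q)(4) ⇒ q = 4/5
P2 indiff ⇒ p·0+(1-p)·7 = p·12+(1-p)·5 ⇒ p(-12) = (1-p)(-2) ⇒ p = 1/7

(p,q) = (1/7, 4/5)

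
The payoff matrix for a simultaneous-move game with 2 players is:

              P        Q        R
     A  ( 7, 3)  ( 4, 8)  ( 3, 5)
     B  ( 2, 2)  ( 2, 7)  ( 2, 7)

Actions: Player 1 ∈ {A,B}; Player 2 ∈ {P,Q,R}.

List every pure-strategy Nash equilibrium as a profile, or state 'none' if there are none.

NE set: (A,Q)

(A,P): not NE [P2→Q gives 8>3]
(A,Q): NE
(A,R): not NE [P2→Q gives 8>5]
(B,P): not NE [P1→A gives 7>2; P2→R gives 7>2]
(B,Q): not NE [P1→A gives 4>2]
(B,R): not NE [P1→A gives 3>2]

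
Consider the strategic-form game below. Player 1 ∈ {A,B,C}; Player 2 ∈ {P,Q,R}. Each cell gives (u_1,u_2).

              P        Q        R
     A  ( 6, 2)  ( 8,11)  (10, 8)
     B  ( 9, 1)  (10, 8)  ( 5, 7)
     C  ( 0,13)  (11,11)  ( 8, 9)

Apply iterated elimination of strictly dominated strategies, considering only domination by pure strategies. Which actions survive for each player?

IESDS → P1:{B,C} P2:{P,Q}

P2 drop R (Q beats it: A:11>8 B:8>7 C:11>9)
P1 drop A (B beats it: P:9>6 Q:10>8)
P1→{B,C} P2→{P,Q}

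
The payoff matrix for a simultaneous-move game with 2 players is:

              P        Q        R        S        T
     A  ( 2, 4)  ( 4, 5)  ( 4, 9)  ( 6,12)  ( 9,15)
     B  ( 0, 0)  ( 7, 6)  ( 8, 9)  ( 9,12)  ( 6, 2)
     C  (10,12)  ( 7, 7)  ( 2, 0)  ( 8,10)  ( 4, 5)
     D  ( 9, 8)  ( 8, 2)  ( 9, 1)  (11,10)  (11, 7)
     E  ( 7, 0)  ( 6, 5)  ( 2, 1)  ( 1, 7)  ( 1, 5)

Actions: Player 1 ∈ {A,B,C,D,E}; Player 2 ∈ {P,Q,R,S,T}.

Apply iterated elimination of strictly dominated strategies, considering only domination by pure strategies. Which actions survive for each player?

P1 drop A (D beats it: P:9>2 Q:8>4 R:9>4 S:11>6 T:11>9)
P1 drop B (D beats it: P:9>0 Q:8>7 R:9>8 S:11>9 T:11>6)
P1 drop E (D beats it: P:9>7 Q:8>6 R:9>2 S:11>1 T:11>1)
P2 drop Q (P beats it: C:12>7 D:8>2)
P2 drop R (P beats it: C:12>0 D:8>1)
P2 drop T (P beats it: C:12>5 D:8>7)
P1→{C,D} P2→{P,S}

Remaining: P1:{C,D} P2:{P,S}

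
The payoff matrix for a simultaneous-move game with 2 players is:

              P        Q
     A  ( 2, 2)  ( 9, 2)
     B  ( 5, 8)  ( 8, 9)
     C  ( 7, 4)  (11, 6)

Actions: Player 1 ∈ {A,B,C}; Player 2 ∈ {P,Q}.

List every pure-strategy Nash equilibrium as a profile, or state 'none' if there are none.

NE set: (C,Q)

(A,P): not NE [P1→C gives 7>2]
(A,Q): not NE [P1→C gives 11>9]
(B,P): not NE [P1→C gives 7>5; P2→Q gives 9>8]
(B,Q): not NE [P1→C gives 11>8]
(C,P): not NE [P2→Q gives 6>4]
(C,Q): NE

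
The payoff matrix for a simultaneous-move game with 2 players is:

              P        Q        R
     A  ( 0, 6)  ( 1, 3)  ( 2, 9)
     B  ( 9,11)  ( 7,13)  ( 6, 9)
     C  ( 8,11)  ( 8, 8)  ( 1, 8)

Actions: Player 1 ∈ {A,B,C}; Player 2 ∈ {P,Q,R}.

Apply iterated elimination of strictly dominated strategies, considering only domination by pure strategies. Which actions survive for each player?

P1 drop A (B beats it: P:9>0 Q:7>1 R:6>2)
P2 drop R (P beats it: B:11>9 C:11>8)
P1→{B,C} P2→{P,Q}

IESDS → P1:{B,C} P2:{P,Q}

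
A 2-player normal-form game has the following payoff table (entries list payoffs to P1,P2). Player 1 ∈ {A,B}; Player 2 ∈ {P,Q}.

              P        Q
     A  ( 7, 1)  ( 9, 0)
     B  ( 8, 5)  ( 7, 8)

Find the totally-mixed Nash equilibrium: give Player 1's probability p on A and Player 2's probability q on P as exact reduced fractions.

P1 indiff ⇒ q·7+(1-q)·9 = q·8+(1-q)·7 ⇒ q(-1) = (1-q)(-2) ⇒ q = 2/3
P2 indiff ⇒ p·1+(1-p)·5 = p·0+(1-p)·8 ⇒ p(1) = (1-p)(3) ⇒ p = 3/4

P1 mixes 3/4 on A; P2 mixes 2/3 on P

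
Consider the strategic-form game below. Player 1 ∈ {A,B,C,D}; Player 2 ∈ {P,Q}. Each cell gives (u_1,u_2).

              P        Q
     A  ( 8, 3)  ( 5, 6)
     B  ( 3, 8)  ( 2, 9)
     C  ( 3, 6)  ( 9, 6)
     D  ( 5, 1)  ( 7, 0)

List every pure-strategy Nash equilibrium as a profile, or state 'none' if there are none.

(A,P): not NE [P2→Q gives 6>3]
(A,Q): not NE [P1→C gives 9>5]
(B,P): not NE [P1→A gives 8>3; P2→Q gives 9>8]
(B,Q): not NE [P1→C gives 9>2]
(C,P): not NE [P1→A gives 8>3]
(C,Q): NE
(D,P): not NE [P1→A gives 8>5]
(D,Q): not NE [P1→C gives 9>7; P2→P gives 1>0]

NE set: (C,Q)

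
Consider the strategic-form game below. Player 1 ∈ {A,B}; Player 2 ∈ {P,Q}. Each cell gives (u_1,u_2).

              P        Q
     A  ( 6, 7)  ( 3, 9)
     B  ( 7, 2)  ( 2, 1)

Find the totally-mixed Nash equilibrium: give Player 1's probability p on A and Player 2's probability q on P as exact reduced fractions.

p=1/3, q=1/2

P1 indiff ⇒ q·6+(1-q)·3 = q·7+(1-q)·2 ⇒ q(-1) = (1-q)(-1) ⇒ q = 1/2
P2 indiff ⇒ p·7+(1-p)·2 = p·9+(1-p)·1 ⇒ p(-2) = (1-p)(-1) ⇒ p = 1/3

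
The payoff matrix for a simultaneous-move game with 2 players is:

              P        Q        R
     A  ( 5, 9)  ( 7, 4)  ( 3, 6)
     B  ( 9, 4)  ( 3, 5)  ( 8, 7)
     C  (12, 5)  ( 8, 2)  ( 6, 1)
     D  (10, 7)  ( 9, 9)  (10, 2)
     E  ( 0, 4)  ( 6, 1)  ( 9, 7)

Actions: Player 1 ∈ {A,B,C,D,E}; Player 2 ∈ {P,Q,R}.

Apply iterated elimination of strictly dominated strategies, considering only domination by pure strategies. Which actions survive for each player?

Survivors P1:{C,D} P2:{P,Q}

P1 drop A (C beats it: P:12>5 Q:8>7 R:6>3)
P1 drop B (D beats it: P:10>9 Q:9>3 R:10>8)
P1 drop E (D beats it: P:10>0 Q:9>6 R:10>9)
P2 drop R (P beats it: C:5>1 D:7>2)
P1→{C,D} P2→{P,Q}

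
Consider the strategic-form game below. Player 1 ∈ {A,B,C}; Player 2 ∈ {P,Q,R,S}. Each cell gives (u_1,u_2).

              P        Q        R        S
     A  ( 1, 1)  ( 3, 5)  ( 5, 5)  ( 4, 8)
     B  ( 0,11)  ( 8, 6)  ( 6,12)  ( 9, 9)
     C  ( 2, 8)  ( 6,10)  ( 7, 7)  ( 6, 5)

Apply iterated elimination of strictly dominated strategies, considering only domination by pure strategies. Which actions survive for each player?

IESDS → P1:{B,C} P2:{P,Q,R}

P1 drop A (C beats it: P:2>1 Q:6>3 R:7>5 S:6>4)
P2 drop S (P beats it: B:11>9 C:8>5)
P1→{B,C} P2→{P,Q,R}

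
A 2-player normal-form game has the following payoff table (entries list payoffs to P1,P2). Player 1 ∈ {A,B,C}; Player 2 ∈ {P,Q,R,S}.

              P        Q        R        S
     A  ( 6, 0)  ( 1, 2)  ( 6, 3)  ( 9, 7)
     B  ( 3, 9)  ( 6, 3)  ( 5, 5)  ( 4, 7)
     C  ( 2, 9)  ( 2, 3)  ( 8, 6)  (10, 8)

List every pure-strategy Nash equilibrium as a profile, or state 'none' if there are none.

(A,P): not NE [P2→S gives 7>0]
(A,Q): not NE [P1→B gives 6>1; P2→S gives 7>2]
(A,R): not NE [P1→C gives 8>6; P2→S gives 7>3]
(A,S): not NE [P1→C gives 10>9]
(B,P): not NE [P1→A gives 6>3]
(B,Q): not NE [P2→P gives 9>3]
(B,R): not NE [P1→C gives 8>5; P2→P gives 9>5]
(B,S): not NE [P1→C gives 10>4; P2→P gives 9>7]
(C,P): not NE [P1→A gives 6>2]
(C,Q): not NE [P1→B gives 6>2; P2→P gives 9>3]
(C,R): not NE [P2→P gives 9>6]
(C,S): not NE [P2→P gives 9>8]

PSNE: ∅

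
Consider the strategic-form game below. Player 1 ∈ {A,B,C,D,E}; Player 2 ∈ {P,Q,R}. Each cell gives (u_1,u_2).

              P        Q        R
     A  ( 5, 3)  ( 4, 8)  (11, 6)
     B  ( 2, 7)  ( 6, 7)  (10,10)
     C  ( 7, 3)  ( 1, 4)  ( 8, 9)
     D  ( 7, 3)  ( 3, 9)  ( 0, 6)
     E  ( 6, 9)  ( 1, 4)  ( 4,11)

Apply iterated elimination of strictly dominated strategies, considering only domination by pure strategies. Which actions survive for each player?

Survivors P1:{A,B} P2:{Q,R}

P2 drop P (R beats it: A:6>3 B:10>7 C:9>3 D:6>3 E:11>9)
P1 drop C (A beats it: Q:4>1 R:11>8)
P1 drop D (A beats it: Q:4>3 R:11>0)
P1 drop E (A beats it: Q:4>1 R:11>4)
P1→{A,B} P2→{Q,R}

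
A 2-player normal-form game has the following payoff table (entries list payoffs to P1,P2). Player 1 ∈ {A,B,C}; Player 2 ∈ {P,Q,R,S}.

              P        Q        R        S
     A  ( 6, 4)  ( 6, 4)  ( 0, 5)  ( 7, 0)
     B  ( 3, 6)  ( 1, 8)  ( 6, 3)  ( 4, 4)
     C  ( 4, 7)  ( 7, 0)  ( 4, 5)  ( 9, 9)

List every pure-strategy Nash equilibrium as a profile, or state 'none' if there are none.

(A,P): not NE [P2→R gives 5>4]
(A,Q): not NE [P1→C gives 7>6; P2→R gives 5>4]
(A,R): not NE [P1→B gives 6>0]
(A,S): not NE [P1→C gives 9>7; P2→R gives 5>0]
(B,P): not NE [P1→A gives 6>3; P2→Q gives 8>6]
(B,Q): not NE [P1→C gives 7>1]
(B,R): not NE [P2→Q gives 8>3]
(B,S): not NE [P1→C gives 9>4; P2→Q gives 8>4]
(C,P): not NE [P1→A gives 6>4; P2→S gives 9>7]
(C,Q): not NE [P2→S gives 9>0]
(C,R): not NE [P1→B gives 6>4; P2→S gives 9>5]
(C,S): NE

Nash profiles: (C,S)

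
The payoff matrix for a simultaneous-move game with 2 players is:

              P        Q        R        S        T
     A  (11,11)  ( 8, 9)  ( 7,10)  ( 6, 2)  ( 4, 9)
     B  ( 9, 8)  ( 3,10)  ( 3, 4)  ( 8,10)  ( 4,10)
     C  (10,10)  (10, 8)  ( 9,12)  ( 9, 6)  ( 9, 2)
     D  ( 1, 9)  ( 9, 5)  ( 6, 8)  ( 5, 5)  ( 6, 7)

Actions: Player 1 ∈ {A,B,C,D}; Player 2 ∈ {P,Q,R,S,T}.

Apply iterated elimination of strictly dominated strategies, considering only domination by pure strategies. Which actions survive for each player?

Remaining: P1:{A,C} P2:{P,R}

P1 drop B (C beats it: P:10>9 Q:10>3 R:9>3 S:9>8 T:9>4)
P1 drop D (C beats it: P:10>1 Q:10>9 R:9>6 S:9>5 T:9>6)
P2 drop Q (P beats it: A:11>9 C:10>8)
P2 drop S (P beats it: A:11>2 C:10>6)
P2 drop T (P beats it: A:11>9 C:10>2)
P1→{A,C} P2→{P,R}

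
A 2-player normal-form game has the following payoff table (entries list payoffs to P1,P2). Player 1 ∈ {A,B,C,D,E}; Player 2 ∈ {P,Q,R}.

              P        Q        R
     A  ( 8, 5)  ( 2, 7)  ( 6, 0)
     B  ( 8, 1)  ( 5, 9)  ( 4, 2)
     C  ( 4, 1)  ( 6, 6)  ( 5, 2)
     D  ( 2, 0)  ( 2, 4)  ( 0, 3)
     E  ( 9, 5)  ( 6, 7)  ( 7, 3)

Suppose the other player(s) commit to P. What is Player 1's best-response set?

u_1(A vs P) = 8
u_1(B vs P) = 8
u_1(C vs P) = 4
u_1(D vs P) = 2
u_1(E vs P) = 9
max payoff 9 at {E}

P1 best: {E}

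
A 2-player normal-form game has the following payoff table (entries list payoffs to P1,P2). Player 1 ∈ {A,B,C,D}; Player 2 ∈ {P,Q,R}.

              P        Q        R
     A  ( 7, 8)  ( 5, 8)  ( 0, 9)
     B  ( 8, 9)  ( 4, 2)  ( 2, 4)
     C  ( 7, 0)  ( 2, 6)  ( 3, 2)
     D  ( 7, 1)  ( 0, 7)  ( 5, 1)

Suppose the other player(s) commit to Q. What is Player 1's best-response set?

argmax u_1 = {A}

u_1(A vs Q) = 5
u_1(B vs Q) = 4
u_1(C vs Q) = 2
u_1(D vs Q) = 0
max payoff 5 at {A}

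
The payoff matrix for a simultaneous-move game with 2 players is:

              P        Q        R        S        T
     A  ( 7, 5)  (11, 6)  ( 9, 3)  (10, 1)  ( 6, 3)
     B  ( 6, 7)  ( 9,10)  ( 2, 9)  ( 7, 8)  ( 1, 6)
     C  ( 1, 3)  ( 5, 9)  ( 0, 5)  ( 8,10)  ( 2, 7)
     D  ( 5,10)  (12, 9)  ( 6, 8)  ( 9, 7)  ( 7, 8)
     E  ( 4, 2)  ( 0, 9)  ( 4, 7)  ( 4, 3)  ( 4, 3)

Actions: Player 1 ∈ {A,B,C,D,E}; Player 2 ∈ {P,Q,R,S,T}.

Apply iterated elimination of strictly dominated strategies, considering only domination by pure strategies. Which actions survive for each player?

P1 drop B (A beats it: P:7>6 Q:11>9 R:9>2 S:10>7 T:6>1)
P1 drop C (A beats it: P:7>1 Q:11>5 R:9>0 S:10>8 T:6>2)
P1 drop E (A beats it: P:7>4 Q:11>0 R:9>4 S:10>4 T:6>4)
P2 drop R (P beats it: A:5>3 D:10>8)
P2 drop S (P beats it: A:5>1 D:10>7)
P2 drop T (P beats it: A:5>3 D:10>8)
P1→{A,D} P2→{P,Q}

IESDS → P1:{A,D} P2:{P,Q}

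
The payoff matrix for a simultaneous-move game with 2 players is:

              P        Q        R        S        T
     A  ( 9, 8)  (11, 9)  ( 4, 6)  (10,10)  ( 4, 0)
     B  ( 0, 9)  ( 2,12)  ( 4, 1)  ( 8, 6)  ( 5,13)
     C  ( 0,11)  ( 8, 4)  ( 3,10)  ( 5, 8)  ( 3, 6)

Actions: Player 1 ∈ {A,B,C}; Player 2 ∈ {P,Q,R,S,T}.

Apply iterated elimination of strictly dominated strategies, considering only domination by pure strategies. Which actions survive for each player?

IESDS → P1:{A,B} P2:{Q,S,T}

P1 drop C (A beats it: P:9>0 Q:11>8 R:4>3 S:10>5 T:4>3)
P2 drop P (Q beats it: A:9>8 B:12>9)
P2 drop R (Q beats it: A:9>6 B:12>1)
P1→{A,B} P2→{Q,S,T}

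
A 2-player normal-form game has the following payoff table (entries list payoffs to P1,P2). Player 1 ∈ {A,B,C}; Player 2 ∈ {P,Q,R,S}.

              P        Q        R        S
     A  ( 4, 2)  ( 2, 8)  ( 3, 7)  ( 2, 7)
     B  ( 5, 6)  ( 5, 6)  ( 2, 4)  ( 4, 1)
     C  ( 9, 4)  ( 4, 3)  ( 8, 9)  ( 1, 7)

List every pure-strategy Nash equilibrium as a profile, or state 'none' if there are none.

(A,P): not NE [P1→C gives 9>4; P2→Q gives 8>2]
(A,Q): not NE [P1→B gives 5>2]
(A,R): not NE [P1→C gives 8>3; P2→Q gives 8>7]
(A,S): not NE [P1→B gives 4>2; P2→Q gives 8>7]
(B,P): not NE [P1→C gives 9>5]
(B,Q): NE
(B,R): not NE [P1→C gives 8>2; P2→Q gives 6>4]
(B,S): not NE [P2→Q gives 6>1]
(C,P): not NE [P2→R gives 9>4]
(C,Q): not NE [P1→B gives 5>4; P2→R gives 9>3]
(C,R): NE
(C,S): not NE [P1→B gives 4>1; P2→R gives 9>7]

NE set: (B,Q), (C,R)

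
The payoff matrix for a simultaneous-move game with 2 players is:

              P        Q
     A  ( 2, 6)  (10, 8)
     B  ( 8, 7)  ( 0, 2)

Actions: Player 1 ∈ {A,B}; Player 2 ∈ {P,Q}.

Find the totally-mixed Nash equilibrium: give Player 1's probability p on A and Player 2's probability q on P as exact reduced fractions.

P1 indiff ⇒ q·2+(1-q)·10 = q·8+(1-q)·0 ⇒ q(-6) = (1-q)(-10) ⇒ q = 5/8
P2 indiff ⇒ p·6+(1-p)·7 = p·8+(1-p)·2 ⇒ p(-2) = (1-p)(-5) ⇒ p = 5/7

(p,q) = (5/7, 5/8)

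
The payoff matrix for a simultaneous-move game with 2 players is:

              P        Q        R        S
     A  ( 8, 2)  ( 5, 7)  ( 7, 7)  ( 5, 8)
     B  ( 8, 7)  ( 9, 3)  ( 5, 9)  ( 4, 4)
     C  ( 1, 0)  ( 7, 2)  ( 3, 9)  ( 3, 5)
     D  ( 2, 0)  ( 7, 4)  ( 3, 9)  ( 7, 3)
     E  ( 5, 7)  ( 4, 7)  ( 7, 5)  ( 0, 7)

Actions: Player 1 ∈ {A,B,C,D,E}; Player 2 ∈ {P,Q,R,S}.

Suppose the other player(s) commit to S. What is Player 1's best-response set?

BR_1 = {D}

u_1(A vs S) = 5
u_1(B vs S) = 4
u_1(C vs S) = 3
u_1(D vs S) = 7
u_1(E vs S) = 0
max payoff 7 at {D}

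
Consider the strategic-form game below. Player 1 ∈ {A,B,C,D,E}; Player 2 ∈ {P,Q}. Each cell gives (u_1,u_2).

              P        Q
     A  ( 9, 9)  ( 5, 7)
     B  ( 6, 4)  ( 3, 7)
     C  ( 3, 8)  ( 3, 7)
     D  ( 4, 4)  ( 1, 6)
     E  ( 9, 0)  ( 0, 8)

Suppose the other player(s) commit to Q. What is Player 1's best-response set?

BR_1 = {A}

u_1(A vs Q) = 5
u_1(B vs Q) = 3
u_1(C vs Q) = 3
u_1(D vs Q) = 1
u_1(E vs Q) = 0
max payoff 5 at {A}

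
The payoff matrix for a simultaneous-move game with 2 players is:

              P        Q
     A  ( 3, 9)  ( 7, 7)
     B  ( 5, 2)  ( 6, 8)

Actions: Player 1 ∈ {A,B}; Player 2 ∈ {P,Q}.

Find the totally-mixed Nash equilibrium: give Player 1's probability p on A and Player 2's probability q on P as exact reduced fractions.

P1 indiff ⇒ q·3+(1-q)·7 = q·5+(1-q)·6 ⇒ q(-2) = (1-q)(-1) ⇒ q = 1/3
P2 indiff ⇒ p·9+(1-p)·2 = p·7+(1-p)·8 ⇒ p(2) = (1-p)(6) ⇒ p = 3/4

P1 mixes 3/4 on A; P2 mixes 1/3 on P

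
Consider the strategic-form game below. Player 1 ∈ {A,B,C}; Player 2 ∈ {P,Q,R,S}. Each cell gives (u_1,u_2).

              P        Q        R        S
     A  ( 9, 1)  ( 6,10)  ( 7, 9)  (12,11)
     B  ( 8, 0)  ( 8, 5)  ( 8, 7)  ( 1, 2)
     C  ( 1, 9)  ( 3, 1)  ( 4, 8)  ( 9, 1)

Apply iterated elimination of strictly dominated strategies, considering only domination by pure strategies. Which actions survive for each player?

Survivors P1:{A,B} P2:{Q,R,S}

P1 drop C (A beats it: P:9>1 Q:6>3 R:7>4 S:12>9)
P2 drop P (Q beats it: A:10>1 B:5>0)
P1→{A,B} P2→{Q,R,S}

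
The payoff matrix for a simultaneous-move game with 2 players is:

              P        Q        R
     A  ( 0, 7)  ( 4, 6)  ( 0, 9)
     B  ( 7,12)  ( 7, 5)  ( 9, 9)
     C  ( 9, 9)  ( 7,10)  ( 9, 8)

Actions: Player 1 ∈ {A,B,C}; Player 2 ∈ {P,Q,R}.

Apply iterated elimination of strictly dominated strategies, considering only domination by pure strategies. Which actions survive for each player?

P1 drop A (B beats it: P:7>0 Q:7>4 R:9>0)
P2 drop R (P beats it: B:12>9 C:9>8)
P1→{B,C} P2→{P,Q}

Survivors P1:{B,C} P2:{P,Q}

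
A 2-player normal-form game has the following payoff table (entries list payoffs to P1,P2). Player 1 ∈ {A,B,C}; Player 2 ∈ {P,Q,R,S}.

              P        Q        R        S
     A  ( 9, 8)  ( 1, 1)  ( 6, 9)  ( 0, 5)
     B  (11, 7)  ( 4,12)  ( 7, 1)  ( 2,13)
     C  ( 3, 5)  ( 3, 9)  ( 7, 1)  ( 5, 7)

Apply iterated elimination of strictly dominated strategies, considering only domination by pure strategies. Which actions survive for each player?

P1 drop A (B beats it: P:11>9 Q:4>1 R:7>6 S:2>0)
P2 drop P (Q beats it: B:12>7 C:9>5)
P2 drop R (Q beats it: B:12>1 C:9>1)
P1→{B,C} P2→{Q,S}

Survivors P1:{B,C} P2:{Q,S}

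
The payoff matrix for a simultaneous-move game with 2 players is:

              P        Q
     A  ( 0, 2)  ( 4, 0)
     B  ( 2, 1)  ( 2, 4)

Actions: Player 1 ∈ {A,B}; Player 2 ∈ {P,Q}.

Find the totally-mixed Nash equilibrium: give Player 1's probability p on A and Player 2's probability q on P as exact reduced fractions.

(p,q) = (3/5, 1/2)

P1 indiff ⇒ q·0+(1-q)·4 = q·2+(1-q)·2 ⇒ q(-2) = (1-q)(-2) ⇒ q = 1/2
P2 indiff ⇒ p·2+(1-p)·1 = p·0+(1-p)·4 ⇒ p(2) = (1-p)(3) ⇒ p = 3/5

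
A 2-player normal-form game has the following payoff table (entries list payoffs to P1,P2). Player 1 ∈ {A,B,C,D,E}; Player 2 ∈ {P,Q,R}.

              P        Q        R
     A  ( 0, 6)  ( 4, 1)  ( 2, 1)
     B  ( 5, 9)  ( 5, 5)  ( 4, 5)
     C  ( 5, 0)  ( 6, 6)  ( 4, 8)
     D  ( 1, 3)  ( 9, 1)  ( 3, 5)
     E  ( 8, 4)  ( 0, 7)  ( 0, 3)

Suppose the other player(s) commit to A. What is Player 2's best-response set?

u_2(P vs A) = 6
u_2(Q vs A) = 1
u_2(R vs A) = 1
max payoff 6 at {P}

P2 best: {P}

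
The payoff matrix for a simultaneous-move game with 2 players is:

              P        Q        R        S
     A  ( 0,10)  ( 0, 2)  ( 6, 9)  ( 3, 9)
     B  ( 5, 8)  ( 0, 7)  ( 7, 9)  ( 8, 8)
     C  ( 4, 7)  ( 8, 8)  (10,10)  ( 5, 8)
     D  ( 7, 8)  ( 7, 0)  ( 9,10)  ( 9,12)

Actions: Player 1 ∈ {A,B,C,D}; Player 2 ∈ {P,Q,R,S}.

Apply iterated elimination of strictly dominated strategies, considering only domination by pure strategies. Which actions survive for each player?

Survivors P1:{C,D} P2:{R,S}

P1 drop A (C beats it: P:4>0 Q:8>0 R:10>6 S:5>3)
P1 drop B (D beats it: P:7>5 Q:7>0 R:9>7 S:9>8)
P2 drop P (R beats it: C:10>7 D:10>8)
P2 drop Q (R beats it: C:10>8 D:10>0)
P1→{C,D} P2→{R,S}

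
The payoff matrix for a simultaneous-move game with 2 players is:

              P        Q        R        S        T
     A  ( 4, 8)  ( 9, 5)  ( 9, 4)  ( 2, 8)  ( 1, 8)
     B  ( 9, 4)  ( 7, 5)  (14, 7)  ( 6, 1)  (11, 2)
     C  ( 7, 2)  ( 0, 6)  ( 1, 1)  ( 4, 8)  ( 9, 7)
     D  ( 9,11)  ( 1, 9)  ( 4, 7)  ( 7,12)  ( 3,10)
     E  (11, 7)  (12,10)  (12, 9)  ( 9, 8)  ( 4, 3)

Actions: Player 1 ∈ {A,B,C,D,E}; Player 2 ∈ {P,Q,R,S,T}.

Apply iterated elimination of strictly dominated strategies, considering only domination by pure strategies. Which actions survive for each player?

P1 drop A (E beats it: P:11>4 Q:12>9 R:12>9 S:9>2 T:4>1)
P1 drop C (B beats it: P:9>7 Q:7>0 R:14>1 S:6>4 T:11>9)
P1 drop D (E beats it: P:11>9 Q:12>1 R:12>4 S:9>7 T:4>3)
P2 drop P (Q beats it: B:5>4 E:10>7)
P2 drop S (Q beats it: B:5>1 E:10>8)
P2 drop T (Q beats it: B:5>2 E:10>3)
P1→{B,E} P2→{Q,R}

Survivors P1:{B,E} P2:{Q,R}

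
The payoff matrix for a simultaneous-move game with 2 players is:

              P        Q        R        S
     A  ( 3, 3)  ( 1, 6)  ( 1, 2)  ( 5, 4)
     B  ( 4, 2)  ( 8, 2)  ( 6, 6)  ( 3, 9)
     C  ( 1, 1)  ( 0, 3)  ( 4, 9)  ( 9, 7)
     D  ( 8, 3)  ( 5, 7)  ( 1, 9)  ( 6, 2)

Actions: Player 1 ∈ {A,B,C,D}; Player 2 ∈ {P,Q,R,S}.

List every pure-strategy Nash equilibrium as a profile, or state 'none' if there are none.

PSNE: ∅

(A,P): not NE [P1→D gives 8>3; P2→Q gives 6>3]
(A,Q): not NE [P1→B gives 8>1]
(A,R): not NE [P1→B gives 6>1; P2→Q gives 6>2]
(A,S): not NE [P1→C gives 9>5; P2→Q gives 6>4]
(B,P): not NE [P1→D gives 8>4; P2→S gives 9>2]
(B,Q): not NE [P2→S gives 9>2]
(B,R): not NE [P2→S gives 9>6]
(B,S): not NE [P1→C gives 9>3]
(C,P): not NE [P1→D gives 8>1; P2→R gives 9>1]
(C,Q): not NE [P1→B gives 8>0; P2→R gives 9>3]
(C,R): not NE [P1→B gives 6>4]
(C,S): not NE [P2→R gives 9>7]
(D,P): not NE [P2→R gives 9>3]
(D,Q): not NE [P1→B gives 8>5; P2→R gives 9>7]
(D,R): not NE [P1→B gives 6>1]
(D,S): not NE [P1→C gives 9>6; P2→R gives 9>2]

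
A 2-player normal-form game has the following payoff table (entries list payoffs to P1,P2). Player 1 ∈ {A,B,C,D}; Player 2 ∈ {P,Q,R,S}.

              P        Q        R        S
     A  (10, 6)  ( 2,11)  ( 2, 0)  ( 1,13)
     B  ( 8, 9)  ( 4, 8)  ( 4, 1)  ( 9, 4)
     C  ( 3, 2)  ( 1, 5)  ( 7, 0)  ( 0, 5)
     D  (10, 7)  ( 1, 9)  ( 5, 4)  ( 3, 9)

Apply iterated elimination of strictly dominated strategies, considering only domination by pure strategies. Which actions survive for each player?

Survivors P1:{A,B,D} P2:{P,Q,S}

P2 drop R (P beats it: A:6>0 B:9>1 C:2>0 D:7>4)
P1 drop C (A beats it: P:10>3 Q:2>1 S:1>0)
P1→{A,B,D} P2→{P,Q,S}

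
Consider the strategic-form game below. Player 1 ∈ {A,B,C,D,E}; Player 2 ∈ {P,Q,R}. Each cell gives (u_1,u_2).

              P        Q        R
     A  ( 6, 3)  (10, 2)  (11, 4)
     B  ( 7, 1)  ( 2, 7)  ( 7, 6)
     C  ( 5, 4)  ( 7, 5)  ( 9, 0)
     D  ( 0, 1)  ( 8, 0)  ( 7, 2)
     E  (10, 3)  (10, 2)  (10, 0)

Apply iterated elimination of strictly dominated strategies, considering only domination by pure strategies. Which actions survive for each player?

IESDS → P1:{A,E} P2:{P,R}

P1 drop B (E beats it: P:10>7 Q:10>2 R:10>7)
P1 drop C (A beats it: P:6>5 Q:10>7 R:11>9)
P1 drop D (A beats it: P:6>0 Q:10>8 R:11>7)
P2 drop Q (P beats it: A:3>2 E:3>2)
P1→{A,E} P2→{P,R}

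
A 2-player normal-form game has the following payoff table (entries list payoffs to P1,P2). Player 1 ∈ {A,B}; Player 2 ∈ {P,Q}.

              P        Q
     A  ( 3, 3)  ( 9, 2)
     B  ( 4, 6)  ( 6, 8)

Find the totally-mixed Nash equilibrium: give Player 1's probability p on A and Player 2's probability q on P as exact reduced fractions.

P1 indiff ⇒ q·3+(1-q)·9 = q·4+(1-q)·6 ⇒ q(-1) = (1-q)(-3) ⇒ q = 3/4
P2 indiff ⇒ p·3+(1-p)·6 = p·2+(1-p)·8 ⇒ p(1) = (1-p)(2) ⇒ p = 2/3

p=2/3, q=3/4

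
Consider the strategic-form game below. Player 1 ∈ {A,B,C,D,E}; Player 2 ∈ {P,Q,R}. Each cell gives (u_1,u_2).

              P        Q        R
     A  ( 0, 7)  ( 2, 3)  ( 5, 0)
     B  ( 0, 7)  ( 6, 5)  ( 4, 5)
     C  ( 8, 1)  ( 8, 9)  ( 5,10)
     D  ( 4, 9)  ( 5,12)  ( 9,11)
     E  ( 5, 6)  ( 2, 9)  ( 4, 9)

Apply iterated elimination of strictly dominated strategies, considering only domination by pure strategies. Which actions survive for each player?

IESDS → P1:{C,D} P2:{Q,R}

P1 drop A (D beats it: P:4>0 Q:5>2 R:9>5)
P1 drop B (C beats it: P:8>0 Q:8>6 R:5>4)
P1 drop E (C beats it: P:8>5 Q:8>2 R:5>4)
P2 drop P (Q beats it: C:9>1 D:12>9)
P1→{C,D} P2→{Q,R}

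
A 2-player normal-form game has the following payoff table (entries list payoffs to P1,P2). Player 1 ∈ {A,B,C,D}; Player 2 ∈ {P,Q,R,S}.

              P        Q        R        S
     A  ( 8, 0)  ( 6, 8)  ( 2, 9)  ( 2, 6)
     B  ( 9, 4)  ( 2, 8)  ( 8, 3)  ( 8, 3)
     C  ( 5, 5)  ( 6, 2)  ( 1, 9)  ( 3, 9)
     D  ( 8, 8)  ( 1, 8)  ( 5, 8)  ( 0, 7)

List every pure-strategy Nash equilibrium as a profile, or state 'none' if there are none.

(A,P): not NE [P1→B gives 9>8; P2→R gives 9>0]
(A,Q): not NE [P2→R gives 9>8]
(A,R): not NE [P1→B gives 8>2]
(A,S): not NE [P1→B gives 8>2; P2→R gives 9>6]
(B,P): not NE [P2→Q gives 8>4]
(B,Q): not NE [P1→C gives 6>2]
(B,R): not NE [P2→Q gives 8>3]
(B,S): not NE [P2→Q gives 8>3]
(C,P): not NE [P1→B gives 9>5; P2→S gives 9>5]
(C,Q): not NE [P2→S gives 9>2]
(C,R): not NE [P1→B gives 8>1]
(C,S): not NE [P1→B gives 8>3]
(D,P): not NE [P1→B gives 9>8]
(D,Q): not NE [P1→C gives 6>1]
(D,R): not NE [P1→B gives 8>5]
(D,S): not NE [P1→B gives 8>0; P2→R gives 8>7]

PSNE: ∅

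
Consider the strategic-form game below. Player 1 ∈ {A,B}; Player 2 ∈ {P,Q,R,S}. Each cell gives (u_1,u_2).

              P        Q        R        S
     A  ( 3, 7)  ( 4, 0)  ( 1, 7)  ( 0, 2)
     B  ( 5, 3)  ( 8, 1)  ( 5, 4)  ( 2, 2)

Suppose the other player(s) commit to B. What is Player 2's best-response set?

u_2(P vs B) = 3
u_2(Q vs B) = 1
u_2(R vs B) = 4
u_2(S vs B) = 2
max payoff 4 at {R}

argmax u_2 = {R}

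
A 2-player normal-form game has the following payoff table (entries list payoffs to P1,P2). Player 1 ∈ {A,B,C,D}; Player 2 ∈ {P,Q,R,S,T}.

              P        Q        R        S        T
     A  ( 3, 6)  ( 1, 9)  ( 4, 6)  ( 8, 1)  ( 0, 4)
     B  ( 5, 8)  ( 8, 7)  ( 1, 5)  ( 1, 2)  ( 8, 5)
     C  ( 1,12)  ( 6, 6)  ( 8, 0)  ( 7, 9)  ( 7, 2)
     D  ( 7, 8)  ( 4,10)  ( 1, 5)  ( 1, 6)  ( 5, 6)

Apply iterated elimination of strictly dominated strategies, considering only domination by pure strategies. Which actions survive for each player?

P2 drop R (Q beats it: A:9>6 B:7>5 C:6>0 D:10>5)
P2 drop S (P beats it: A:6>1 B:8>2 C:12>9 D:8>6)
P1 drop A (B beats it: P:5>3 Q:8>1 T:8>0)
P1 drop C (B beats it: P:5>1 Q:8>6 T:8>7)
P2 drop T (P beats it: B:8>5 D:8>6)
P1→{B,D} P2→{P,Q}

Survivors P1:{B,D} P2:{P,Q}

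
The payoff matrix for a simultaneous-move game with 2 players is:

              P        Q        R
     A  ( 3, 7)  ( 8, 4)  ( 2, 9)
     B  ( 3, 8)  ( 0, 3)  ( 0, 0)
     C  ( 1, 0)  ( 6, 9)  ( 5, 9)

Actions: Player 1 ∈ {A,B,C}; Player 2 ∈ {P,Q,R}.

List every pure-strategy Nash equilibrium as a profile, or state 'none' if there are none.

(A,P): not NE [P2→R gives 9>7]
(A,Q): not NE [P2→R gives 9>4]
(A,R): not NE [P1→C gives 5>2]
(B,P): NE
(B,Q): not NE [P1→A gives 8>0; P2→P gives 8>3]
(B,R): not NE [P1→C gives 5>0; P2→P gives 8>0]
(C,P): not NE [P1→B gives 3>1; P2→R gives 9>0]
(C,Q): not NE [P1→A gives 8>6]
(C,R): NE

PSNE = {(B,P), (C,R)}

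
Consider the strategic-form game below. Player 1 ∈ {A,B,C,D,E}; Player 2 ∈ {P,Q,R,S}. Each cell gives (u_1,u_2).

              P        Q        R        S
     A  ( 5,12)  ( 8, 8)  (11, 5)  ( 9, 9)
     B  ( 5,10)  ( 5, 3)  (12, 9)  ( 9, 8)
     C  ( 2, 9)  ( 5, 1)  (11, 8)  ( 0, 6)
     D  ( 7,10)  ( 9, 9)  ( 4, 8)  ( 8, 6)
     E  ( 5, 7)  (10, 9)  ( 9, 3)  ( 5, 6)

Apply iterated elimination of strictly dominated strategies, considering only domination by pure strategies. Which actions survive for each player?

Remaining: P1:{D,E} P2:{P,Q}

P2 drop R (P beats it: A:12>5 B:10>9 C:9>8 D:10>8 E:7>3)
P1 drop C (A beats it: P:5>2 Q:8>5 S:9>0)
P2 drop S (P beats it: A:12>9 B:10>8 D:10>6 E:7>6)
P1 drop A (D beats it: P:7>5 Q:9>8)
P1 drop B (D beats it: P:7>5 Q:9>5)
P1→{D,E} P2→{P,Q}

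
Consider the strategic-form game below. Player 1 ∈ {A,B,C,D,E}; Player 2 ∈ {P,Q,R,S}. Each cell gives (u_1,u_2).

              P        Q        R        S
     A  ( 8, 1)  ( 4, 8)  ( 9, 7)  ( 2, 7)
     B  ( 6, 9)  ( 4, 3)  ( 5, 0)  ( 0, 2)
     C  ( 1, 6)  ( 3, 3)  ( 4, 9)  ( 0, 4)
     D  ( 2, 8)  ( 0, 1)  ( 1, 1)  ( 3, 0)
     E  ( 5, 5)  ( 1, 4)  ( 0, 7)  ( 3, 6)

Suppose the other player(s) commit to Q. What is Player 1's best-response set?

u_1(A vs Q) = 4
u_1(B vs Q) = 4
u_1(C vs Q) = 3
u_1(D vs Q) = 0
u_1(E vs Q) = 1
max payoff 4 at {A,B}

argmax u_1 = {A,B}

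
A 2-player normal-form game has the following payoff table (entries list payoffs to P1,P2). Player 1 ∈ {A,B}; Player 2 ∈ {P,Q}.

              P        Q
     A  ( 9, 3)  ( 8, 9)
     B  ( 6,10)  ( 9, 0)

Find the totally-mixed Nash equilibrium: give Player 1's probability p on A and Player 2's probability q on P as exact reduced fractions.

p=5/8, q=1/4

P1 indiff ⇒ q·9+(1-q)·8 = q·6+(1-q)·9 ⇒ q(3) = (1-q)(1) ⇒ q = 1/4
P2 indiff ⇒ p·3+(1-p)·10 = p·9+(1-p)·0 ⇒ p(-6) = (1-p)(-10) ⇒ p = 5/8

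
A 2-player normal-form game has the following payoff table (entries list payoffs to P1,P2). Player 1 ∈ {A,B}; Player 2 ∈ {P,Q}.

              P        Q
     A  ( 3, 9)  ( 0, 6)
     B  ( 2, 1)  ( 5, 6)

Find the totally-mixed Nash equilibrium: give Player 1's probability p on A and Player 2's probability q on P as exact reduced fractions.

P1 mixes 5/8 on A; P2 mixes 5/6 on P

P1 indiff ⇒ q·3+(1-q)·0 = q·2+(1-q)·5 ⇒ q(1) = (1-q)(5) ⇒ q = 5/6
P2 indiff ⇒ p·9+(1-p)·1 = p·6+(1-p)·6 ⇒ p(3) = (1-p)(5) ⇒ p = 5/8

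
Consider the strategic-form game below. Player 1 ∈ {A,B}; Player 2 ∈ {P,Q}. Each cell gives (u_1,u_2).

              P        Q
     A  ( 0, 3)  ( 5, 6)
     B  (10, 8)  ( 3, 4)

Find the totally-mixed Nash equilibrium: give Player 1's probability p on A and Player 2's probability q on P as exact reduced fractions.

P1 mixes 4/7 on A; P2 mixes 1/6 on P

P1 indiff ⇒ q·0+(1-q)·5 = q·10+(1-q)·3 ⇒ q(-10) = (1-q)(-2) ⇒ q = 1/6
P2 indiff ⇒ p·3+(1-p)·8 = p·6+(1-p)·4 ⇒ p(-3) = (1-p)(-4) ⇒ p = 4/7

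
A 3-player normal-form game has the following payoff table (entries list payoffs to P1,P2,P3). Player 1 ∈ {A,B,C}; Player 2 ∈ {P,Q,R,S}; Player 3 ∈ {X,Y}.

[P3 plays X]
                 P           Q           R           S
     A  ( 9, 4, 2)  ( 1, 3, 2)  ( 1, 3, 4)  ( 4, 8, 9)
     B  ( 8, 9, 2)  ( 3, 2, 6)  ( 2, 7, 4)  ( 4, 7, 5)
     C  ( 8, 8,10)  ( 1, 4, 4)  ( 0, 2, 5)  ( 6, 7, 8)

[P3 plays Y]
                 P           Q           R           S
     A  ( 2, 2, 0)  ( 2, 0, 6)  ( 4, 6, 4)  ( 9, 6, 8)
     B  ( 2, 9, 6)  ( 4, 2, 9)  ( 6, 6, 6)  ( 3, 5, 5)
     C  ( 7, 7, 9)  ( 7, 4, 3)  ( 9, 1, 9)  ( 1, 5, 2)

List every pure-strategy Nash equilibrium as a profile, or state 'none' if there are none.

(A,P,X): not NE [P2→S gives 8>4]
(A,P,Y): not NE [P1→C gives 7>2; P2→S gives 6>2; P3→X gives 2>0]
(A,Q,X): not NE [P1→B gives 3>1; P2→S gives 8>3; P3→Y gives 6>2]
(A,Q,Y): not NE [P1→C gives 7>2; P2→S gives 6>0]
(A,R,X): not NE [P1→B gives 2>1; P2→S gives 8>3]
(A,R,Y): not NE [P1→C gives 9>4]
(A,S,X): not NE [P1→C gives 6>4]
(A,S,Y): not NE [P3→X gives 9>8]
(B,P,X): not NE [P1→A gives 9>8; P3→Y gives 6>2]
(B,P,Y): not NE [P1→C gives 7>2]
(B,Q,X): not NE [P2→P gives 9>2; P3→Y gives 9>6]
(B,Q,Y): not NE [P1→C gives 7>4; P2→P gives 9>2]
(B,R,X): not NE [P2→P gives 9>7; P3→Y gives 6>4]
(B,R,Y): not NE [P1→C gives 9>6; P2→P gives 9>6]
(B,S,X): not NE [P1→C gives 6>4; P2→P gives 9>7]
(B,S,Y): not NE [P1→A gives 9>3; P2→P gives 9>5]
(C,P,X): not NE [P1→A gives 9>8]
(C,P,Y): not NE [P3→X gives 10>9]
(C,Q,X): not NE [P1→B gives 3>1; P2→P gives 8>4]
(C,Q,Y): not NE [P2→P gives 7>4; P3→X gives 4>3]
(C,R,X): not NE [P1→B gives 2>0; P2→P gives 8>2; P3→Y gives 9>5]
(C,R,Y): not NE [P2→P gives 7>1]
(C,S,X): not NE [P2→P gives 8>7]
(C,S,Y): not NE [P1→A gives 9>1; P2→P gives 7>5; P3→X gives 8>2]

Equilibria: none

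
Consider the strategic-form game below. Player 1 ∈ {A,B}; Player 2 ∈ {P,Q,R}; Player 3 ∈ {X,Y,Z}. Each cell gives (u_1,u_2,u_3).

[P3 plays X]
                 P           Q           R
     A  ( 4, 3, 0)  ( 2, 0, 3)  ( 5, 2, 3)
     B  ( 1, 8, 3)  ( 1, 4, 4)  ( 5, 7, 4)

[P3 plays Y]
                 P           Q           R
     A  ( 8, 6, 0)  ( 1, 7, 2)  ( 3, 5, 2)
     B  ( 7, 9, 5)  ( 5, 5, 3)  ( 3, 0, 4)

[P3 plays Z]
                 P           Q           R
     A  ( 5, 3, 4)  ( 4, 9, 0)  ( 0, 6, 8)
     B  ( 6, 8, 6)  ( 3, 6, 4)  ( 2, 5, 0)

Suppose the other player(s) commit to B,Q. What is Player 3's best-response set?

u_3(X vs B,Q) = 4
u_3(Y vs B,Q) = 3
u_3(Z vs B,Q) = 4
max payoff 4 at {X,Z}

P3 best: {X,Z}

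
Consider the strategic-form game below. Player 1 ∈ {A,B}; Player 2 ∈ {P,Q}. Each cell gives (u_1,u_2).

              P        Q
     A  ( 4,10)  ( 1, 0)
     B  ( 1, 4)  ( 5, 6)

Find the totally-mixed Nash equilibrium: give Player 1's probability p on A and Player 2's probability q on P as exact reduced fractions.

P1 indiff ⇒ q·4+(1-q)·1 = q·1+(1-q)·5 ⇒ q(3) = (1-q)(4) ⇒ q = 4/7
P2 indiff ⇒ p·10+(1-p)·4 = p·0+(1-p)·6 ⇒ p(10) = (1-p)(2) ⇒ p = 1/6

p=1/6, q=4/7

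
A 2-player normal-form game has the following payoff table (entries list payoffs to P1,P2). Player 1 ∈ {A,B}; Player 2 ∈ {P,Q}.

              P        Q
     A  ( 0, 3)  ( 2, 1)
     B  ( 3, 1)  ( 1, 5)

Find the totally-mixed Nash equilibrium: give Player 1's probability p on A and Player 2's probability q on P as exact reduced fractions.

(p,q) = (2/3, 1/4)

P1 indiff ⇒ q·0+(1-q)·2 = q·3+(1-q)·1 ⇒ q(-3) = (1-q)(-1) ⇒ q = 1/4
P2 indiff ⇒ p·3+(1-p)·1 = p·1+(1-p)·5 ⇒ p(2) = (1-p)(4) ⇒ p = 2/3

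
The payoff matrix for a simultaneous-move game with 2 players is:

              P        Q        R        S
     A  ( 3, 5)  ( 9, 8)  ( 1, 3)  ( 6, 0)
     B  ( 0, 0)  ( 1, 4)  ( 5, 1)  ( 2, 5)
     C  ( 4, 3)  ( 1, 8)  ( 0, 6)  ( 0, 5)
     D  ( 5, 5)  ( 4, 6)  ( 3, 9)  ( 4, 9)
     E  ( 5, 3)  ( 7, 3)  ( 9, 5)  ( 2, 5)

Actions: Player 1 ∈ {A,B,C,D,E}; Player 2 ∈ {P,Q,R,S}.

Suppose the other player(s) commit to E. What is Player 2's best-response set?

argmax u_2 = {R,S}

u_2(P vs E) = 3
u_2(Q vs E) = 3
u_2(R vs E) = 5
u_2(S vs E) = 5
max payoff 5 at {R,S}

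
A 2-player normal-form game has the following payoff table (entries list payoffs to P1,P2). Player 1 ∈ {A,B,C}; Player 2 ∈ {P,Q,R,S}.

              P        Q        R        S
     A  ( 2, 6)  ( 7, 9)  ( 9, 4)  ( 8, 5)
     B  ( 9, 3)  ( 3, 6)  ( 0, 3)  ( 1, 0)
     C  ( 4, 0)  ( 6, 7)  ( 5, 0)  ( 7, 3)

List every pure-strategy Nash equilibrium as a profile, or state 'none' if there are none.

(A,P): not NE [P1→B gives 9>2; P2→Q gives 9>6]
(A,Q): NE
(A,R): not NE [P2→Q gives 9>4]
(A,S): not NE [P2→Q gives 9>5]
(B,P): not NE [P2→Q gives 6>3]
(B,Q): not NE [P1→A gives 7>3]
(B,R): not NE [P1→A gives 9>0; P2→Q gives 6>3]
(B,S): not NE [P1→A gives 8>1; P2→Q gives 6>0]
(C,P): not NE [P1→B gives 9>4; P2→Q gives 7>0]
(C,Q): not NE [P1→A gives 7>6]
(C,R): not NE [P1→A gives 9>5; P2→Q gives 7>0]
(C,S): not NE [P1→A gives 8>7; P2→Q gives 7>3]

NE set: (A,Q)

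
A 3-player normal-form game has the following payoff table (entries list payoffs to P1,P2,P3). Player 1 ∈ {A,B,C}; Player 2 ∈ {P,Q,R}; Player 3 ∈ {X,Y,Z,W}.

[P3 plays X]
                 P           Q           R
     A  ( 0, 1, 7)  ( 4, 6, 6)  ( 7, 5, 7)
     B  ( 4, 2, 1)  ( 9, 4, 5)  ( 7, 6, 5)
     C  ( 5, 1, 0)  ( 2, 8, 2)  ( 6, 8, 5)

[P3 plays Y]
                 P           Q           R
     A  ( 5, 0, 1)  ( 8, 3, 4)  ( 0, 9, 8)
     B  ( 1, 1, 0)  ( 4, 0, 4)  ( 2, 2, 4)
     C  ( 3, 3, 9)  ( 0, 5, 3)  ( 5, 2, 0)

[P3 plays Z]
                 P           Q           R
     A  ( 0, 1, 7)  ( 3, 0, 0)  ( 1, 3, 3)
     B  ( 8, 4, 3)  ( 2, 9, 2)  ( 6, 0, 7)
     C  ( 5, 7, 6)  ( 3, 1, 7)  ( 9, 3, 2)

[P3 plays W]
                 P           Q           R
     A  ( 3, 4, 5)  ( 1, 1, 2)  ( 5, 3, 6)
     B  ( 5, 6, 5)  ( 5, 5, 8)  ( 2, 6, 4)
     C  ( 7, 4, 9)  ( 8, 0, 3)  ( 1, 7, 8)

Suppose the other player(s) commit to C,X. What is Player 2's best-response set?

P2 best: {Q,R}

u_2(P vs C,X) = 1
u_2(Q vs C,X) = 8
u_2(R vs C,X) = 8
max payoff 8 at {Q,R}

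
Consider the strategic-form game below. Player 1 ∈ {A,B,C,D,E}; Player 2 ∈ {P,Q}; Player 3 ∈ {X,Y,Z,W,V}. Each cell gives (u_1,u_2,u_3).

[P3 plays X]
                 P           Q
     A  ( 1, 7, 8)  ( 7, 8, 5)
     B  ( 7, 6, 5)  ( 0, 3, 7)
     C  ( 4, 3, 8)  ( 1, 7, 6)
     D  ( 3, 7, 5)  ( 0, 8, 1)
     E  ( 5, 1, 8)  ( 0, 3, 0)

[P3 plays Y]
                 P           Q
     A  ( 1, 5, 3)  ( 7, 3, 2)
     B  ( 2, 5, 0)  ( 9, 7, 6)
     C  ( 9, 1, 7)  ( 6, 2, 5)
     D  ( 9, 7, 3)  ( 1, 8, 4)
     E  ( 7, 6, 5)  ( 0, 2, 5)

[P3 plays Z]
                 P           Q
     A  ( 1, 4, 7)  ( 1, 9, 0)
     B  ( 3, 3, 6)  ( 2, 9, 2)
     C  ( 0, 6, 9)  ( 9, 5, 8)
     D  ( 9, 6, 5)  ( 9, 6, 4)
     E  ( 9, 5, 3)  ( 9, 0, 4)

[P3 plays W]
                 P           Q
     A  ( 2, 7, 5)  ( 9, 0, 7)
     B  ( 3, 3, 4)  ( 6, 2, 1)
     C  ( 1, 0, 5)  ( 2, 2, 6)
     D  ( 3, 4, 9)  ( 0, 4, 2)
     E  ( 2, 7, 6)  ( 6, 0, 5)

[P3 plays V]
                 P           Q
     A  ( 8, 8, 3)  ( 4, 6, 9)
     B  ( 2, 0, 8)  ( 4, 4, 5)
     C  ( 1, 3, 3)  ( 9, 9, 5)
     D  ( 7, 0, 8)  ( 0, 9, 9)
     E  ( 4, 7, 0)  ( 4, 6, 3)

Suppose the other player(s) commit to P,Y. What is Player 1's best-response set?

BR_1 = {C,D}

u_1(A vs P,Y) = 1
u_1(B vs P,Y) = 2
u_1(C vs P,Y) = 9
u_1(D vs P,Y) = 9
u_1(E vs P,Y) = 7
max payoff 9 at {C,D}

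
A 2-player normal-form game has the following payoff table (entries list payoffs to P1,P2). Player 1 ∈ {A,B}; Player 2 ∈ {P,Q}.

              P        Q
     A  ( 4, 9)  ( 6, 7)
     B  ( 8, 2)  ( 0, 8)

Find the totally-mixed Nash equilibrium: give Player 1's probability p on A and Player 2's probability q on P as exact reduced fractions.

P1 indiff ⇒ q·4+(1-q)·6 = q·8+(1-q)·0 ⇒ q(-4) = (1-q)(-6) ⇒ q = 3/5
P2 indiff ⇒ p·9+(1-p)·2 = p·7+(1-p)·8 ⇒ p(2) = (1-p)(6) ⇒ p = 3/4

P1 mixes 3/4 on A; P2 mixes 3/5 on P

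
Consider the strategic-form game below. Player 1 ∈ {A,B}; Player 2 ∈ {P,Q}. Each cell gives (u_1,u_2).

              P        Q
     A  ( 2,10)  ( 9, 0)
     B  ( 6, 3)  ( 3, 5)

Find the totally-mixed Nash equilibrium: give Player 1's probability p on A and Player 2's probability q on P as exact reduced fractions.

(p,q) = (1/6, 3/5)

P1 indiff ⇒ q·2+(1-q)·9 = q·6+(1-q)·3 ⇒ q(-4) = (1-q)(-6) ⇒ q = 3/5
P2 indiff ⇒ p·10+(1-p)·3 = p·0+(1-p)·5 ⇒ p(10) = (1-p)(2) ⇒ p = 1/6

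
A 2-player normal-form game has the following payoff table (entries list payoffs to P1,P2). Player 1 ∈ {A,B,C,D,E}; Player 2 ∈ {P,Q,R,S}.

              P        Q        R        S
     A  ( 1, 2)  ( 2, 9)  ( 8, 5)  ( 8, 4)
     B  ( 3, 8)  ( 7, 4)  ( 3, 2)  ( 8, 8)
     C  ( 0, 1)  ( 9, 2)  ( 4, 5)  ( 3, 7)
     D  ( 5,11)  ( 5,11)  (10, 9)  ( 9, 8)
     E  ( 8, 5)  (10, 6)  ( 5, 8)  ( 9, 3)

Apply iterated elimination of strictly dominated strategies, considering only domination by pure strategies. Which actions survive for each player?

P1 drop A (D beats it: P:5>1 Q:5>2 R:10>8 S:9>8)
P1 drop B (E beats it: P:8>3 Q:10>7 R:5>3 S:9>8)
P1 drop C (E beats it: P:8>0 Q:10>9 R:5>4 S:9>3)
P2 drop S (P beats it: D:11>8 E:5>3)
P1→{D,E} P2→{P,Q,R}

Survivors P1:{D,E} P2:{P,Q,R}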